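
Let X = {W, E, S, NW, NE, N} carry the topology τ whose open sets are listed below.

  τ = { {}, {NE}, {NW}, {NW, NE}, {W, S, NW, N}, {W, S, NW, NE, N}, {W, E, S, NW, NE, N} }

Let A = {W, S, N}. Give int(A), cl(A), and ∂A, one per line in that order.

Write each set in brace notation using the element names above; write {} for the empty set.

int(A) = {}
cl(A)  = {W, E, S, N}
∂A     = {W, E, S, N}

interior: largest open inside A is {} (from {})
cl via duality: int({E, NW, NE}) = {NW, NE}, so X∖{NW, NE} = {W, E, S, N}
cl∖int = {W, E, S, N}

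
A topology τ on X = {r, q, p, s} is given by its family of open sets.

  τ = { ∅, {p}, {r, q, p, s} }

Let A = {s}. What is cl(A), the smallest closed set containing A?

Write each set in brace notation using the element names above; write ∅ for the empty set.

{r, q, s}

X∖A={r, q, p}, int(X∖A)={p}, hence cl(A)={r, q, s}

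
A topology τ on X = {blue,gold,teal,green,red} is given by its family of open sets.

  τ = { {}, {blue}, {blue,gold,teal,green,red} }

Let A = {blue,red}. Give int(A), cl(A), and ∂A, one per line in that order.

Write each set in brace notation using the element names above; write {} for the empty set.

U open, U⊆A: {}, {blue}. int(A) = ⋃ = {blue}
X∖A={gold,teal,green}, int(X∖A)={}, hence cl(A)={blue,gold,teal,green,red}
∂A: remove int from cl → {gold,teal,green,red}

int(A) = {blue}
cl(A)  = {blue,gold,teal,green,red}
∂A     = {gold,teal,green,red}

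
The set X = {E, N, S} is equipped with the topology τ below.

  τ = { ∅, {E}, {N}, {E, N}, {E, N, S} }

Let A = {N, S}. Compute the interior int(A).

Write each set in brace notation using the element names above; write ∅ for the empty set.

opens ⊆ A: ∅, {N}; union → int = {N}

{N}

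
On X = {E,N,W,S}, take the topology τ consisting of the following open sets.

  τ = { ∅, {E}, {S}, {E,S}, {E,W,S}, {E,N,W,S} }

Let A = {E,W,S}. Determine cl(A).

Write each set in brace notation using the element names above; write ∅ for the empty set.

complement {N}; its interior ∅; cl(A) = X∖∅ = {E,N,W,S}

{E,N,W,S}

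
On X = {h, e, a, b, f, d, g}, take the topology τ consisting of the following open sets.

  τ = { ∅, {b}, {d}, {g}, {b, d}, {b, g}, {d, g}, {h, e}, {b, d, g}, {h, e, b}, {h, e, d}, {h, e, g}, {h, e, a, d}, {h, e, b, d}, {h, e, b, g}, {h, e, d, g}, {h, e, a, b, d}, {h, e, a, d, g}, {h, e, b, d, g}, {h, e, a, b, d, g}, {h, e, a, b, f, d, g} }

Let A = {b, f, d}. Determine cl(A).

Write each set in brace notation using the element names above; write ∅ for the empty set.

{a, b, f, d}

closure: X∖int(X∖A) = X∖{h, e, g} = {a, b, f, d}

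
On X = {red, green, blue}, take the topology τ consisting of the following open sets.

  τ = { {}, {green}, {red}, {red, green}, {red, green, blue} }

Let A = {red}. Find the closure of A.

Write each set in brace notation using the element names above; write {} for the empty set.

cl via duality: int({green, blue}) = {green}, so X∖{green} = {red, blue}

{red, blue}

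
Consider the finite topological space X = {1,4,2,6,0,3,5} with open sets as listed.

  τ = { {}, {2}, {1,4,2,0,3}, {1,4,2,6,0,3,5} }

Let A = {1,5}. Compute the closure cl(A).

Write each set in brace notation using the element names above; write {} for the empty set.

{1,4,6,0,3,5}

complement {4,2,6,0,3}; its interior {2}; cl(A) = X∖{2} = {1,4,6,0,3,5}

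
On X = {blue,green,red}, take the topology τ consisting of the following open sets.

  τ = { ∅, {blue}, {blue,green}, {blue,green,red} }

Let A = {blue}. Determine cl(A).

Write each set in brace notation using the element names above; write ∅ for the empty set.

{blue,green,red}

closure: X∖int(X∖A) = X∖∅ = {blue,green,red}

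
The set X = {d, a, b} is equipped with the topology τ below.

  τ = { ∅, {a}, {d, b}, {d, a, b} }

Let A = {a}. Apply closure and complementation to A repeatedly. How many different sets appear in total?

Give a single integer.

2

X∖A={d, b}, int(X∖A)={d, b}, hence cl(A)={a}
Orbit (k=closure, c=complement):
  1. A     = {a}
  2. cA    = {d, b}
(closed under both — stop)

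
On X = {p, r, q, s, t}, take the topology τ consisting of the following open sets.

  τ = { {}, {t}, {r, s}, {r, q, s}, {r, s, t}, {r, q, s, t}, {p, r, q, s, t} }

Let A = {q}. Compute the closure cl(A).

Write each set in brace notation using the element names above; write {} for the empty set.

closure: X∖int(X∖A) = X∖{r, s, t} = {p, q}

{p, q}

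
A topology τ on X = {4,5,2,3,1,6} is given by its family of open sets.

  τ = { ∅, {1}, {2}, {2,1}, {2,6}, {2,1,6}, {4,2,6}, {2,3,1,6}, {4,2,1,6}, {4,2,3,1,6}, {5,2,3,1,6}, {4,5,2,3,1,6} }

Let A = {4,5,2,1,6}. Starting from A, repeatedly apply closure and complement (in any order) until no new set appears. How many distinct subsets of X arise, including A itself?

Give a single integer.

cl via duality: int({3}) = ∅, so X∖∅ = {4,5,2,3,1,6}
Write k for closure, c for complement:
  1. A     = {4,5,2,1,6}
  2. kA    = {4,5,2,3,1,6}
  3. cA    = {3}
  4. ckA   = ∅
  5. kcA   = {5,3}
  6. ckcA  = {4,2,1,6}
applying k or c yields no new set

6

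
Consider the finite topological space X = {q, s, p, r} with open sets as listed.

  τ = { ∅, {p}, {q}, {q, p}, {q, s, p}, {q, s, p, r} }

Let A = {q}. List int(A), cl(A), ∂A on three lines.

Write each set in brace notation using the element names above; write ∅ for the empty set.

int(A) = {q}
cl(A)  = {q, s, r}
∂A     = {s, r}

U open, U⊆A: ∅, {q}. int(A) = ⋃ = {q}
X∖A={s, p, r}, int(X∖A)={p}, hence cl(A)={q, s, r}
∂A: remove int from cl → {s, r}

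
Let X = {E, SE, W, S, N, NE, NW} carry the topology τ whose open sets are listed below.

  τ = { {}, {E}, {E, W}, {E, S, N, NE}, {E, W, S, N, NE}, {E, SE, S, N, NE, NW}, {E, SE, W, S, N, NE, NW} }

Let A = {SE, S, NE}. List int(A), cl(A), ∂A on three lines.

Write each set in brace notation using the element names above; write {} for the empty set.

int(A) = {}
cl(A)  = {SE, S, N, NE, NW}
∂A     = {SE, S, N, NE, NW}

interior: largest open inside A is {} (from {})
cl via duality: int({E, W, N, NW}) = {E, W}, so X∖{E, W} = {SE, S, N, NE, NW}
cl∖int = {SE, S, N, NE, NW}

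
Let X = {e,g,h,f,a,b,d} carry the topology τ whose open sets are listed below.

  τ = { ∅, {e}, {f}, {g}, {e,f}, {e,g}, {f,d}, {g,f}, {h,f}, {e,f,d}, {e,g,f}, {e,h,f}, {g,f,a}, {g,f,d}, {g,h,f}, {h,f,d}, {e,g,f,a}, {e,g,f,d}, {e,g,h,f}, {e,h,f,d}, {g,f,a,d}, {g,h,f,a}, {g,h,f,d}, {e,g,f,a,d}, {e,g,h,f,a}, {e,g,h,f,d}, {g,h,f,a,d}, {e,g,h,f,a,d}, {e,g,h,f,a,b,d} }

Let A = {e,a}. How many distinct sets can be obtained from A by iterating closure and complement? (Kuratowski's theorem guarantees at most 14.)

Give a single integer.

X∖A={g,h,f,b,d}, int(X∖A)={g,h,f,d}, hence cl(A)={e,a,b}
Orbit (k=closure, c=complement):
  1. A     = {e,a}
  2. kA    = {e,a,b}
  3. cA    = {g,h,f,b,d}
  4. ckA   = {g,h,f,d}
  5. kcA   = {g,h,f,a,b,d}
  6. ckcA  = {e}
  7. kckcA = {e,b}
  8. ckckcA = {g,h,f,a,d}
(closed under both — stop)

8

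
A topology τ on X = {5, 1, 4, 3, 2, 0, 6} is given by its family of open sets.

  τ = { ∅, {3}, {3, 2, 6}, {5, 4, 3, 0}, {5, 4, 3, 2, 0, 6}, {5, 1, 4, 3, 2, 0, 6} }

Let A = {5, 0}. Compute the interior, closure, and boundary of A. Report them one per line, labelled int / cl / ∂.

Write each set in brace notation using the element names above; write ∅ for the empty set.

int(A) = ∅
cl(A)  = {5, 1, 4, 0}
∂A     = {5, 1, 4, 0}

interior: largest open inside A is ∅ (from ∅)
cl via duality: int({1, 4, 3, 2, 6}) = {3, 2, 6}, so X∖{3, 2, 6} = {5, 1, 4, 0}
cl∖int = {5, 1, 4, 0}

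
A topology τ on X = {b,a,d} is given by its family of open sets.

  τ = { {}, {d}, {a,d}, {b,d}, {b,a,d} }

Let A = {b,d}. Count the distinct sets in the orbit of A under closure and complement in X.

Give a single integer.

4

cl via duality: int({a}) = {}, so X∖{} = {b,a,d}
Write k for closure, c for complement:
  1. A     = {b,d}
  2. kA    = {b,a,d}
  3. cA    = {a}
  4. ckA   = {}
applying k or c yields no new set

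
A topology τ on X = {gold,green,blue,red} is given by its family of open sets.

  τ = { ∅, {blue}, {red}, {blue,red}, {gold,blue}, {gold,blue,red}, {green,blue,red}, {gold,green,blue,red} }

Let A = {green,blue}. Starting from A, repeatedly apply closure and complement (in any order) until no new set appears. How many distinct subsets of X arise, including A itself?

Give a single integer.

closure: X∖int(X∖A) = X∖{red} = {gold,green,blue}
Let k=closure and c=complement:
  1. A     = {green,blue}
  2. kA    = {gold,green,blue}
  3. cA    = {gold,red}
  4. ckA   = {red}
  5. kcA   = {gold,green,red}
  6. kckA  = {green,red}
  7. ckcA  = {blue}
  8. ckckA = {gold,blue}
— saturated at 8

8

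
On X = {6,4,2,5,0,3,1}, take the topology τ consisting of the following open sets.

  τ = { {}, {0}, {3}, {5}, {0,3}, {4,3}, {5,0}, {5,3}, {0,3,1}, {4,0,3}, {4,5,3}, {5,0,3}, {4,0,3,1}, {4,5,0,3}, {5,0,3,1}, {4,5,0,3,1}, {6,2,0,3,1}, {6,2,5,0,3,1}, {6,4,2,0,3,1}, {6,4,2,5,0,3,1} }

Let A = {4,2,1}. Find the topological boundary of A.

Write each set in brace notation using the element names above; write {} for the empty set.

open subsets of A: {}; so int(A) = {}
closure: X∖int(X∖A) = X∖{5,0,3} = {6,4,2,1}
∂A = {6,4,2,1} minus {} = {6,4,2,1}

{6,4,2,1}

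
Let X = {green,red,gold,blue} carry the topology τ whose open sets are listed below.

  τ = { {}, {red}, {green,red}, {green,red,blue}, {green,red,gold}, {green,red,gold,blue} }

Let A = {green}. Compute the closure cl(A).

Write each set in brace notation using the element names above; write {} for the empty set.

{green,gold,blue}

closure: X∖int(X∖A) = X∖{red} = {green,gold,blue}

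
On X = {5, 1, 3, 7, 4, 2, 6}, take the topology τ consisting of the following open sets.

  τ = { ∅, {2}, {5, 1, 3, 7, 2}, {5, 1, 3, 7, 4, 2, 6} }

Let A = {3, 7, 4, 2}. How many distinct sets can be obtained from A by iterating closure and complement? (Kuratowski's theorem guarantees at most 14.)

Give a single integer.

6

closure: X∖int(X∖A) = X∖∅ = {5, 1, 3, 7, 4, 2, 6}
Let k=closure and c=complement:
  1. A     = {3, 7, 4, 2}
  2. kA    = {5, 1, 3, 7, 4, 2, 6}
  3. cA    = {5, 1, 6}
  4. ckA   = ∅
  5. kcA   = {5, 1, 3, 7, 4, 6}
  6. ckcA  = {2}
— saturated at 6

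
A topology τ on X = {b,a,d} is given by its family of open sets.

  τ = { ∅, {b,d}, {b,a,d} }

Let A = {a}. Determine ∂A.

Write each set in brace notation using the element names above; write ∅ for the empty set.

{a}

opens ⊆ A: ∅; union → int = ∅
complement {b,d}; its interior {b,d}; cl(A) = X∖{b,d} = {a}
boundary = {a} ∖ ∅ = {a}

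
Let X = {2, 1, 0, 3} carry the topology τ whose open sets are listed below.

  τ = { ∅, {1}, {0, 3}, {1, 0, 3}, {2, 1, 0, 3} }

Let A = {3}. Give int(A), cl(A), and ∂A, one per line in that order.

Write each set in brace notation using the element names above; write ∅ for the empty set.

opens ⊆ A: ∅; union → int = ∅
complement {2, 1, 0}; its interior {1}; cl(A) = X∖{1} = {2, 0, 3}
boundary = {2, 0, 3} ∖ ∅ = {2, 0, 3}

int(A) = ∅
cl(A)  = {2, 0, 3}
∂A     = {2, 0, 3}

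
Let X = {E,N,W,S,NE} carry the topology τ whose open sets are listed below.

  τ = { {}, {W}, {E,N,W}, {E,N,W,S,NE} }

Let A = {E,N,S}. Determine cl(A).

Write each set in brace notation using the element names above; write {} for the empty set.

complement {W,NE}; its interior {W}; cl(A) = X∖{W} = {E,N,S,NE}

{E,N,S,NE}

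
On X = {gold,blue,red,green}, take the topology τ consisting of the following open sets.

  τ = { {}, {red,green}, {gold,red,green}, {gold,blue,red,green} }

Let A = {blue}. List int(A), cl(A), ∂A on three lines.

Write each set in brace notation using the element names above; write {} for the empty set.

int(A) = {}
cl(A)  = {blue}
∂A     = {blue}

opens ⊆ A: {}; union → int = {}
complement {gold,red,green}; its interior {gold,red,green}; cl(A) = X∖{gold,red,green} = {blue}
boundary = {blue} ∖ {} = {blue}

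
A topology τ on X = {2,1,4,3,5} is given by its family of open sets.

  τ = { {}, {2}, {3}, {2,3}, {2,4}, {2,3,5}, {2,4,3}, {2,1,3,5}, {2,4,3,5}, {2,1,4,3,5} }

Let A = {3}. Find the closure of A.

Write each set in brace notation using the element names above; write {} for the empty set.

closure: X∖int(X∖A) = X∖{2,4} = {1,3,5}

{1,3,5}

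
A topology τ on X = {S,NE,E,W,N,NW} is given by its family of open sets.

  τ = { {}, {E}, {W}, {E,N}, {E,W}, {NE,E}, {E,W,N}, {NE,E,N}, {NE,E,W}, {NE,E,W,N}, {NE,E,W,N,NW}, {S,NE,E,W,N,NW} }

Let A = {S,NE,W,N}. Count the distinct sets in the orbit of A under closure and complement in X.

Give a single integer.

cl via duality: int({E,NW}) = {E}, so X∖{E} = {S,NE,W,N,NW}
Write k for closure, c for complement:
  1. A     = {S,NE,W,N}
  2. kA    = {S,NE,W,N,NW}
  3. cA    = {E,NW}
  4. ckA   = {E}
  5. kcA   = {S,NE,E,N,NW}
  6. ckcA  = {W}
  7. kckcA = {S,W,NW}
  8. ckckcA = {NE,E,N}
applying k or c yields no new set

8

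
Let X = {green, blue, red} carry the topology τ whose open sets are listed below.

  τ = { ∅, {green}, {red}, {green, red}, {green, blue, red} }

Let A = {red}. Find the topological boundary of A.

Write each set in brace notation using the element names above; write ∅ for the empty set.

{blue}

opens ⊆ A: ∅, {red}; union → int = {red}
complement {green, blue}; its interior {green}; cl(A) = X∖{green} = {blue, red}
boundary = {blue, red} ∖ {red} = {blue}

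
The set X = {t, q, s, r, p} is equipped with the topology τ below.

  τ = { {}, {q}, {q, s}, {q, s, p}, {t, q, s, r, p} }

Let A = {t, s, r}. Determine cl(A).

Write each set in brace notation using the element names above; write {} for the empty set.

X∖A={q, p}, int(X∖A)={q}, hence cl(A)={t, s, r, p}

{t, s, r, p}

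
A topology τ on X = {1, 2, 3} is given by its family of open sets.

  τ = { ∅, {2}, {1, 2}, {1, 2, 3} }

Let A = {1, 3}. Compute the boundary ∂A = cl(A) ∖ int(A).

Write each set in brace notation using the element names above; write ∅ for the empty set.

open subsets of A: ∅; so int(A) = ∅
closure: X∖int(X∖A) = X∖{2} = {1, 3}
∂A = {1, 3} minus ∅ = {1, 3}

{1, 3}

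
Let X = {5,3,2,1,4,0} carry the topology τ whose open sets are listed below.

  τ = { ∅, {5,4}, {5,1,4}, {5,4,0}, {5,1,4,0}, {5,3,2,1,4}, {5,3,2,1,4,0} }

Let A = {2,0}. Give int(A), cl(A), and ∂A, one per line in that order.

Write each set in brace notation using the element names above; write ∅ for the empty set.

int(A) = ∅
cl(A)  = {3,2,0}
∂A     = {3,2,0}

interior: largest open inside A is ∅ (from ∅)
cl via duality: int({5,3,1,4}) = {5,1,4}, so X∖{5,1,4} = {3,2,0}
cl∖int = {3,2,0}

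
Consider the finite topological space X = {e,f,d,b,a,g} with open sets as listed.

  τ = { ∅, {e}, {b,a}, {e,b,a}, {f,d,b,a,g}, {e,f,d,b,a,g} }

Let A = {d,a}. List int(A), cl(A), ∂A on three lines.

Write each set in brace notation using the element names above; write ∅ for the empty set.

int(A) = ∅
cl(A)  = {f,d,b,a,g}
∂A     = {f,d,b,a,g}

U open, U⊆A: ∅. int(A) = ⋃ = ∅
X∖A={e,f,b,g}, int(X∖A)={e}, hence cl(A)={f,d,b,a,g}
∂A: remove int from cl → {f,d,b,a,g}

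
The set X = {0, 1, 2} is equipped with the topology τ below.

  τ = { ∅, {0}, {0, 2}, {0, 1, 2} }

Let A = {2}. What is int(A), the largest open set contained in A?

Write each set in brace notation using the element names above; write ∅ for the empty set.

opens ⊆ A: ∅; union → int = ∅

∅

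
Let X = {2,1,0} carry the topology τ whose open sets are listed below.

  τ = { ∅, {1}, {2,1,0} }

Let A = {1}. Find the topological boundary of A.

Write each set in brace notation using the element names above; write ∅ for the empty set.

interior: largest open inside A is {1} (from ∅, {1})
cl via duality: int({2,0}) = ∅, so X∖∅ = {2,1,0}
cl∖int = {2,0}

{2,0}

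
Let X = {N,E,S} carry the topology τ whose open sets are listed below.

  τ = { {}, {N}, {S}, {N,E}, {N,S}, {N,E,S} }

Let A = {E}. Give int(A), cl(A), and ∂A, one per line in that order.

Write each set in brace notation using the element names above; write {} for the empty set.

int(A) = {}
cl(A)  = {E}
∂A     = {E}

U open, U⊆A: {}. int(A) = ⋃ = {}
X∖A={N,S}, int(X∖A)={N,S}, hence cl(A)={E}
∂A: remove int from cl → {E}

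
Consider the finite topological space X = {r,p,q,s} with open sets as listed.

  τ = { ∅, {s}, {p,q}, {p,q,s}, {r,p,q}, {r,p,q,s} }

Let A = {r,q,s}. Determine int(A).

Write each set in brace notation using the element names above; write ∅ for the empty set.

interior: largest open inside A is {s} (from ∅, {s})

{s}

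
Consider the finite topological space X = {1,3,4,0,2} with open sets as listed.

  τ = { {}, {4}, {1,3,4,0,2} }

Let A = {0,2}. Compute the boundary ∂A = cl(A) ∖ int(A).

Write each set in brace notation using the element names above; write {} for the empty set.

U open, U⊆A: {}. int(A) = ⋃ = {}
X∖A={1,3,4}, int(X∖A)={4}, hence cl(A)={1,3,0,2}
∂A: remove int from cl → {1,3,0,2}

{1,3,0,2}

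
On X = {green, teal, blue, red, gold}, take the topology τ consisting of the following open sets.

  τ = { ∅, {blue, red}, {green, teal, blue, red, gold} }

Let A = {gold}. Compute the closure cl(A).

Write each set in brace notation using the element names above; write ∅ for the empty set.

{green, teal, gold}

complement {green, teal, blue, red}; its interior {blue, red}; cl(A) = X∖{blue, red} = {green, teal, gold}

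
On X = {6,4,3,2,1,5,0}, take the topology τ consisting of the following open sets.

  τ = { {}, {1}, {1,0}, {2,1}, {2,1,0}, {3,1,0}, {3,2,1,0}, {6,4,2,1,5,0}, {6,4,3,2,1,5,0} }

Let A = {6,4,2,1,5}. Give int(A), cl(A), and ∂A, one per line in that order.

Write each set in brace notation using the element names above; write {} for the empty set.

open subsets of A: {}, {1}, {2,1}; so int(A) = {2,1}
closure: X∖int(X∖A) = X∖{} = {6,4,3,2,1,5,0}
∂A = {6,4,3,2,1,5,0} minus {2,1} = {6,4,3,5,0}

int(A) = {2,1}
cl(A)  = {6,4,3,2,1,5,0}
∂A     = {6,4,3,5,0}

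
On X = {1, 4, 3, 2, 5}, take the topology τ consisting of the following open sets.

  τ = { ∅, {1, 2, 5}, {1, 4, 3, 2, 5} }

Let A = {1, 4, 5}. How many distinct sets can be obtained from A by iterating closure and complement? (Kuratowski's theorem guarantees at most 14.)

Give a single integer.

4

closure: X∖int(X∖A) = X∖∅ = {1, 4, 3, 2, 5}
Let k=closure and c=complement:
  1. A     = {1, 4, 5}
  2. kA    = {1, 4, 3, 2, 5}
  3. cA    = {3, 2}
  4. ckA   = ∅
— saturated at 4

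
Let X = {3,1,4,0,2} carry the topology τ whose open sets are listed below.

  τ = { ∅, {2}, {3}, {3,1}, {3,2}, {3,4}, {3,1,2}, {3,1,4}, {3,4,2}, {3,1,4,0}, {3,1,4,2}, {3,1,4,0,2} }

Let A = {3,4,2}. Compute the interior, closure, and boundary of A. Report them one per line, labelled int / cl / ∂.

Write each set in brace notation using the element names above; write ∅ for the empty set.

int(A) = {3,4,2}
cl(A)  = {3,1,4,0,2}
∂A     = {1,0}

opens ⊆ A: ∅, {2}, {3}, {3,4}, {3,2}, {3,4,2}; union → int = {3,4,2}
complement {1,0}; its interior ∅; cl(A) = X∖∅ = {3,1,4,0,2}
boundary = {3,1,4,0,2} ∖ {3,4,2} = {1,0}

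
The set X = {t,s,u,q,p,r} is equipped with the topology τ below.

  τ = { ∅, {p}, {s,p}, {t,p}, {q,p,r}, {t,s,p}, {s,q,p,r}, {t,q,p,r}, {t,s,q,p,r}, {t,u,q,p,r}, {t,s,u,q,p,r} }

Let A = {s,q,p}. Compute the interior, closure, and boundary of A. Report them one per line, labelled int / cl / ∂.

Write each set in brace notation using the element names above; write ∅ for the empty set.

opens ⊆ A: ∅, {p}, {s,p}; union → int = {s,p}
complement {t,u,r}; its interior ∅; cl(A) = X∖∅ = {t,s,u,q,p,r}
boundary = {t,s,u,q,p,r} ∖ {s,p} = {t,u,q,r}

int(A) = {s,p}
cl(A)  = {t,s,u,q,p,r}
∂A     = {t,u,q,r}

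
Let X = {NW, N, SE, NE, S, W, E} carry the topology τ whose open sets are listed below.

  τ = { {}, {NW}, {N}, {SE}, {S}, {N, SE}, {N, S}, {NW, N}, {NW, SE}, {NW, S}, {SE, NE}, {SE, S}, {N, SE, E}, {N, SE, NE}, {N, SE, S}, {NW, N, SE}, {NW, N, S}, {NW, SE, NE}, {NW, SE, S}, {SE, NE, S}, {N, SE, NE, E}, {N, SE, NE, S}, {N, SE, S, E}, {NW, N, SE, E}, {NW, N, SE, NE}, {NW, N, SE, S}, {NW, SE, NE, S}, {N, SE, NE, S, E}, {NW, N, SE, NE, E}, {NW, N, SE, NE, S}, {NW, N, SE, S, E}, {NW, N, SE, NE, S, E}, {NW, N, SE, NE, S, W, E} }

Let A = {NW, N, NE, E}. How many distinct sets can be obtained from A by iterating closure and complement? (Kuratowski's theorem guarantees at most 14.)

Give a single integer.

8

closure: X∖int(X∖A) = X∖{SE, S} = {NW, N, NE, W, E}
Let k=closure and c=complement:
  1. A     = {NW, N, NE, E}
  2. kA    = {NW, N, NE, W, E}
  3. cA    = {SE, S, W}
  4. ckA   = {SE, S}
  5. kcA   = {SE, NE, S, W, E}
  6. ckcA  = {NW, N}
  7. kckcA = {NW, N, W, E}
  8. ckckcA = {SE, NE, S}
— saturated at 8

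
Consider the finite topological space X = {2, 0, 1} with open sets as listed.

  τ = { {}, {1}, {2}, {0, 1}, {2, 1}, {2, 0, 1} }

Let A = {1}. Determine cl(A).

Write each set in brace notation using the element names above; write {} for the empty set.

cl via duality: int({2, 0}) = {2}, so X∖{2} = {0, 1}

{0, 1}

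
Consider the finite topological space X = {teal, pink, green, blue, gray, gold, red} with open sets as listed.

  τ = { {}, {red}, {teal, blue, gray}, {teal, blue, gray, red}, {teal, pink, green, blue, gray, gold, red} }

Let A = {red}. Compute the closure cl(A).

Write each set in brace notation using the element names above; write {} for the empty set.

cl via duality: int({teal, pink, green, blue, gray, gold}) = {teal, blue, gray}, so X∖{teal, blue, gray} = {pink, green, gold, red}

{pink, green, gold, red}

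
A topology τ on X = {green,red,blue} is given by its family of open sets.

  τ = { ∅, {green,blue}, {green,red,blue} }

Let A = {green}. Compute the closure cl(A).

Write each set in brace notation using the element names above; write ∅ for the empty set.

complement {red,blue}; its interior ∅; cl(A) = X∖∅ = {green,red,blue}

{green,red,blue}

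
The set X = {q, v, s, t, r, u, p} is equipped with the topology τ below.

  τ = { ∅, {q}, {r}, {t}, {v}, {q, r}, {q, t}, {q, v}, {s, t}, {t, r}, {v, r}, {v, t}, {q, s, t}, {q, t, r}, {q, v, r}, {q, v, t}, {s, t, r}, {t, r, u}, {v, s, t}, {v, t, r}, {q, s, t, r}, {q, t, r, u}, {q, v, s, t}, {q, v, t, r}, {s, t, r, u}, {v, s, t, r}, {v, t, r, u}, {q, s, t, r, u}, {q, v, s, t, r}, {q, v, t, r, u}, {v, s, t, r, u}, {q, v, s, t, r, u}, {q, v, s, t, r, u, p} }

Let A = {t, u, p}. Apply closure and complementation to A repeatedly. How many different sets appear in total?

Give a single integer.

complement {q, v, s, r}; its interior {q, v, r}; cl(A) = X∖{q, v, r} = {s, t, u, p}
With k = closure, c = complement:
  1. A     = {t, u, p}
  2. kA    = {s, t, u, p}
  3. cA    = {q, v, s, r}
  4. ckA   = {q, v, r}
  5. kcA   = {q, v, s, r, u, p}
  6. kckA  = {q, v, r, u, p}
  7. ckcA  = {t}
  8. ckckA = {s, t}
k, c of each give nothing new

8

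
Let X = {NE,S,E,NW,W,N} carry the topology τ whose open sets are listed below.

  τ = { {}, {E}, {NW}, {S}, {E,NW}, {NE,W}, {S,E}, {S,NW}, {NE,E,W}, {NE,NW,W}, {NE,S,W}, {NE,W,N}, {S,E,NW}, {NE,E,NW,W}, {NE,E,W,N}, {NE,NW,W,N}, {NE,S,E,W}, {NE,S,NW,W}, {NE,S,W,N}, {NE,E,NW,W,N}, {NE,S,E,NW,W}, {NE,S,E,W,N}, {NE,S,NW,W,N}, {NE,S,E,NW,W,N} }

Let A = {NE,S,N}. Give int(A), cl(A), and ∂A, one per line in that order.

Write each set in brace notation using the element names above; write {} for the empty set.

open subsets of A: {}, {S}; so int(A) = {S}
closure: X∖int(X∖A) = X∖{E,NW} = {NE,S,W,N}
∂A = {NE,S,W,N} minus {S} = {NE,W,N}

int(A) = {S}
cl(A)  = {NE,S,W,N}
∂A     = {NE,W,N}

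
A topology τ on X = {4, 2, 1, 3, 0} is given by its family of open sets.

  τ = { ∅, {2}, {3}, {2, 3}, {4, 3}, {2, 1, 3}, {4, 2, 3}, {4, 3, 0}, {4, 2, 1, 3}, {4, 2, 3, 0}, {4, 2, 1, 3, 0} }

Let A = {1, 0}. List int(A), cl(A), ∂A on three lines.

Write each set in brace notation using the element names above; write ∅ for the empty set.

opens ⊆ A: ∅; union → int = ∅
complement {4, 2, 3}; its interior {4, 2, 3}; cl(A) = X∖{4, 2, 3} = {1, 0}
boundary = {1, 0} ∖ ∅ = {1, 0}

int(A) = ∅
cl(A)  = {1, 0}
∂A     = {1, 0}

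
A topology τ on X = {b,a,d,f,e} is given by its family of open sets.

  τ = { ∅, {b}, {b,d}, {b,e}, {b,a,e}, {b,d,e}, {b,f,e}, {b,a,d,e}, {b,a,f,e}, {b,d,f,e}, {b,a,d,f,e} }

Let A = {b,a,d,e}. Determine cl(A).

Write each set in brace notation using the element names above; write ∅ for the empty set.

closure: X∖int(X∖A) = X∖∅ = {b,a,d,f,e}

{b,a,d,f,e}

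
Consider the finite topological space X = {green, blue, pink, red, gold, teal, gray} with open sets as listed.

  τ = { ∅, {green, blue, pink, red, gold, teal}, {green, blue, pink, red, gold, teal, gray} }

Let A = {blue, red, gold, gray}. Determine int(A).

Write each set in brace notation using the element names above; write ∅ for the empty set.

opens ⊆ A: ∅; union → int = ∅

∅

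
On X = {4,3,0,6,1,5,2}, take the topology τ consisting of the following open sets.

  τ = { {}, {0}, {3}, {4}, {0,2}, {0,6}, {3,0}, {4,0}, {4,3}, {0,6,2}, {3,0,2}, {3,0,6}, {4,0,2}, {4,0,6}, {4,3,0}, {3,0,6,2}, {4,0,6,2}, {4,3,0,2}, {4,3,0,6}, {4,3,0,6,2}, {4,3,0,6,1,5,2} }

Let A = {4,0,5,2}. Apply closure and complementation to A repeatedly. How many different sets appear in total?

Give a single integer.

X∖A={3,6,1}, int(X∖A)={3}, hence cl(A)={4,0,6,1,5,2}
Orbit (k=closure, c=complement):
  1. A     = {4,0,5,2}
  2. kA    = {4,0,6,1,5,2}
  3. cA    = {3,6,1}
  4. ckA   = {3}
  5. kcA   = {3,6,1,5}
  6. kckA  = {3,1,5}
  7. ckcA  = {4,0,2}
  8. ckckA = {4,0,6,2}
(closed under both — stop)

8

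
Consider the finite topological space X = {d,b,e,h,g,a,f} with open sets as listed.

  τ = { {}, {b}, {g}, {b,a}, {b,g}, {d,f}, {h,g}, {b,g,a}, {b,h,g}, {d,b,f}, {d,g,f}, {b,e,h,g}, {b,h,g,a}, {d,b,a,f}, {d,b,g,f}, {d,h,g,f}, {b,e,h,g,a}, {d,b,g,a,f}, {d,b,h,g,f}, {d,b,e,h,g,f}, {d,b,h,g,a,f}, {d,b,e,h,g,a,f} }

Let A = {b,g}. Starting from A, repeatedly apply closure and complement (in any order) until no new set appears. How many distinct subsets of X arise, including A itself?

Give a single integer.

4

complement {d,e,h,a,f}; its interior {d,f}; cl(A) = X∖{d,f} = {b,e,h,g,a}
With k = closure, c = complement:
  1. A     = {b,g}
  2. kA    = {b,e,h,g,a}
  3. cA    = {d,e,h,a,f}
  4. ckA   = {d,f}
k, c of each give nothing new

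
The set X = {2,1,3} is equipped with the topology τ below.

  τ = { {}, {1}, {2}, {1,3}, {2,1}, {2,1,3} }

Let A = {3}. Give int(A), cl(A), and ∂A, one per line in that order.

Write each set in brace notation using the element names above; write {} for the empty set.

int(A) = {}
cl(A)  = {3}
∂A     = {3}

open subsets of A: {}; so int(A) = {}
closure: X∖int(X∖A) = X∖{2,1} = {3}
∂A = {3} minus {} = {3}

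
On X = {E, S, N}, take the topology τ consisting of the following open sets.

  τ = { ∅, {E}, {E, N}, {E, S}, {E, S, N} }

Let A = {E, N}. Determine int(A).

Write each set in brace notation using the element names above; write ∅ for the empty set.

{E, N}

interior: largest open inside A is {E, N} (from ∅, {E}, {E, N})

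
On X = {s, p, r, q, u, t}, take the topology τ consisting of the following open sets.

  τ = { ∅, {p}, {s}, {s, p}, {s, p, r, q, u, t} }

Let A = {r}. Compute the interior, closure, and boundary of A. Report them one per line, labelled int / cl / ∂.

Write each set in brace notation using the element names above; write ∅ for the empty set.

int(A) = ∅
cl(A)  = {r, q, u, t}
∂A     = {r, q, u, t}

interior: largest open inside A is ∅ (from ∅)
cl via duality: int({s, p, q, u, t}) = {s, p}, so X∖{s, p} = {r, q, u, t}
cl∖int = {r, q, u, t}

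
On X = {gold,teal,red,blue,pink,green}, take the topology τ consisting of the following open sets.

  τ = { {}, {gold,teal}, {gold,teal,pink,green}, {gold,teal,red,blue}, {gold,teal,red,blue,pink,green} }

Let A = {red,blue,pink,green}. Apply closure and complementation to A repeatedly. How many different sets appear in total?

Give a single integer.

4

cl via duality: int({gold,teal}) = {gold,teal}, so X∖{gold,teal} = {red,blue,pink,green}
Write k for closure, c for complement:
  1. A     = {red,blue,pink,green}
  2. cA    = {gold,teal}
  3. kcA   = {gold,teal,red,blue,pink,green}
  4. ckcA  = {}
applying k or c yields no new set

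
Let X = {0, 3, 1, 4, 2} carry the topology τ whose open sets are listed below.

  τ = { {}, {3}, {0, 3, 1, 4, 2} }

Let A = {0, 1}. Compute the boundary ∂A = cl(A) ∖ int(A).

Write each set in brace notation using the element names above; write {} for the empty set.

U open, U⊆A: {}. int(A) = ⋃ = {}
X∖A={3, 4, 2}, int(X∖A)={3}, hence cl(A)={0, 1, 4, 2}
∂A: remove int from cl → {0, 1, 4, 2}

{0, 1, 4, 2}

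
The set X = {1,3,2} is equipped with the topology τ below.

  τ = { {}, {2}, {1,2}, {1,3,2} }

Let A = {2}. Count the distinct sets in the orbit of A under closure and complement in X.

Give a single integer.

complement {1,3}; its interior {}; cl(A) = X∖{} = {1,3,2}
With k = closure, c = complement:
  1. A     = {2}
  2. kA    = {1,3,2}
  3. cA    = {1,3}
  4. ckA   = {}
k, c of each give nothing new

4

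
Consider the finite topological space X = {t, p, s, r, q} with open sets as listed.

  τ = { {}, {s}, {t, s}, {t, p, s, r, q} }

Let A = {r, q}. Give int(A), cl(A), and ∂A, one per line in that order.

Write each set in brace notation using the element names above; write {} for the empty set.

opens ⊆ A: {}; union → int = {}
complement {t, p, s}; its interior {t, s}; cl(A) = X∖{t, s} = {p, r, q}
boundary = {p, r, q} ∖ {} = {p, r, q}

int(A) = {}
cl(A)  = {p, r, q}
∂A     = {p, r, q}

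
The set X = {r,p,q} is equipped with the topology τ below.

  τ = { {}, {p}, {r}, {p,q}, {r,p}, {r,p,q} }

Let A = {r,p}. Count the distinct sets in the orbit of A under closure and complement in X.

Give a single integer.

closure: X∖int(X∖A) = X∖{} = {r,p,q}
Let k=closure and c=complement:
  1. A     = {r,p}
  2. kA    = {r,p,q}
  3. cA    = {q}
  4. ckA   = {}
— saturated at 4

4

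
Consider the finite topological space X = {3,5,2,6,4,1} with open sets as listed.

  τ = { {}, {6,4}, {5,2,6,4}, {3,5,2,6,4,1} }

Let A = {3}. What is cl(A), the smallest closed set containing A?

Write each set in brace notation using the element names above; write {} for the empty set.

{3,1}

X∖A={5,2,6,4,1}, int(X∖A)={5,2,6,4}, hence cl(A)={3,1}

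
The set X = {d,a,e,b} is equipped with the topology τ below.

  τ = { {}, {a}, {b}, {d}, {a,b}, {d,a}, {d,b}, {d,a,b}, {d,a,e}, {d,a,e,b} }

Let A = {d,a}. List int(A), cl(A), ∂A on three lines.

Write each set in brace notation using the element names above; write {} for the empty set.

interior: largest open inside A is {d,a} (from {}, {d}, {a}, {d,a})
cl via duality: int({e,b}) = {b}, so X∖{b} = {d,a,e}
cl∖int = {e}

int(A) = {d,a}
cl(A)  = {d,a,e}
∂A     = {e}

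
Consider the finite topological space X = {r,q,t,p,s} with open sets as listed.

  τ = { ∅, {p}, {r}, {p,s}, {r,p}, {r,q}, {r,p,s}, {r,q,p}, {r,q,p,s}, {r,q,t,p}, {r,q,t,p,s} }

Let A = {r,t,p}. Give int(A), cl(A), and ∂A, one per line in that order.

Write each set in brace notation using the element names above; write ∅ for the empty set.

int(A) = {r,p}
cl(A)  = {r,q,t,p,s}
∂A     = {q,t,s}

U open, U⊆A: ∅, {r}, {p}, {r,p}. int(A) = ⋃ = {r,p}
X∖A={q,s}, int(X∖A)=∅, hence cl(A)={r,q,t,p,s}
∂A: remove int from cl → {q,t,s}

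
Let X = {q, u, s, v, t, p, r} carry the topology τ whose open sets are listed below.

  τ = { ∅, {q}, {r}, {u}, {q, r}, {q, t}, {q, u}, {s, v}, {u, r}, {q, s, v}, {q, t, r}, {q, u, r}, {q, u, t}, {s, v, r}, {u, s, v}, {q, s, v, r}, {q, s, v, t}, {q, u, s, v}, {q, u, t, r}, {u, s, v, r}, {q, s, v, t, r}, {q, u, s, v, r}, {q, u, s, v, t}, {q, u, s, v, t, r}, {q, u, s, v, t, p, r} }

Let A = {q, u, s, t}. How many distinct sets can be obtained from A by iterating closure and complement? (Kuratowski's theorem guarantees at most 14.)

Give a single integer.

10

complement {v, p, r}; its interior {r}; cl(A) = X∖{r} = {q, u, s, v, t, p}
With k = closure, c = complement:
  1. A     = {q, u, s, t}
  2. kA    = {q, u, s, v, t, p}
  3. cA    = {v, p, r}
  4. ckA   = {r}
  5. kcA   = {s, v, p, r}
  6. kckA  = {p, r}
  7. ckcA  = {q, u, t}
  8. ckckA = {q, u, s, v, t}
  9. kckcA = {q, u, t, p}
  10. ckckcA = {s, v, r}
k, c of each give nothing new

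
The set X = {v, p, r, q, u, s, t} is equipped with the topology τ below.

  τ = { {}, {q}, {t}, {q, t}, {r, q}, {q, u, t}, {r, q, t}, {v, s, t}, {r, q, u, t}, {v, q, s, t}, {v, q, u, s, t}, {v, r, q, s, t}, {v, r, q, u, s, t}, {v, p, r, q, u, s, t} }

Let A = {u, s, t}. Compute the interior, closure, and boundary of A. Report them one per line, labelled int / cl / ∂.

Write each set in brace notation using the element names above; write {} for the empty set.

opens ⊆ A: {}, {t}; union → int = {t}
complement {v, p, r, q}; its interior {r, q}; cl(A) = X∖{r, q} = {v, p, u, s, t}
boundary = {v, p, u, s, t} ∖ {t} = {v, p, u, s}

int(A) = {t}
cl(A)  = {v, p, u, s, t}
∂A     = {v, p, u, s}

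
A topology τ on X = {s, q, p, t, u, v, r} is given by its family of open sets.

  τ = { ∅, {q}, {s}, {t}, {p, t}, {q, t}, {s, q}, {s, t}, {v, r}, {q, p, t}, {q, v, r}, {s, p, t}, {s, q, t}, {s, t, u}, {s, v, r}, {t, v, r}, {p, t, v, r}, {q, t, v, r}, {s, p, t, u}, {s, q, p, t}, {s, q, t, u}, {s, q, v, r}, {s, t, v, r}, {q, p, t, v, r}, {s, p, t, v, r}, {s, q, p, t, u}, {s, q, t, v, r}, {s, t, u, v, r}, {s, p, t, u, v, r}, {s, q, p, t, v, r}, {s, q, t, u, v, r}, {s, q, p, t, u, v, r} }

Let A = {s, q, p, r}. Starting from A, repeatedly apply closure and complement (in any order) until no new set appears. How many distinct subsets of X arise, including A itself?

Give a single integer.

closure: X∖int(X∖A) = X∖{t} = {s, q, p, u, v, r}
Let k=closure and c=complement:
  1. A     = {s, q, p, r}
  2. kA    = {s, q, p, u, v, r}
  3. cA    = {t, u, v}
  4. ckA   = {t}
  5. kcA   = {p, t, u, v, r}
  6. kckA  = {p, t, u}
  7. ckcA  = {s, q}
  8. ckckA = {s, q, v, r}
  9. kckcA = {s, q, u}
  10. kckckA = {s, q, u, v, r}
  11. ckckcA = {p, t, v, r}
  12. ckckckA = {p, t}
— saturated at 12

12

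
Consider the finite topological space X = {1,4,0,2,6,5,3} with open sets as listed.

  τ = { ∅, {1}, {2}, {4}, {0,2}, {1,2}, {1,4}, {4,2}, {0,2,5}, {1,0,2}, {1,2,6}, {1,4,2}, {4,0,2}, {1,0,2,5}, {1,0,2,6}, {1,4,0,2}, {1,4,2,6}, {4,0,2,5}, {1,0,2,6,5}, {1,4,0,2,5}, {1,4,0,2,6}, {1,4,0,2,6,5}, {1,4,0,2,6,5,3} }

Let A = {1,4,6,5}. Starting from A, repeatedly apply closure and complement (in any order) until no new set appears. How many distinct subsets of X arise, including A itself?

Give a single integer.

8

closure: X∖int(X∖A) = X∖{0,2} = {1,4,6,5,3}
Let k=closure and c=complement:
  1. A     = {1,4,6,5}
  2. kA    = {1,4,6,5,3}
  3. cA    = {0,2,3}
  4. ckA   = {0,2}
  5. kcA   = {0,2,6,5,3}
  6. ckcA  = {1,4}
  7. kckcA = {1,4,6,3}
  8. ckckcA = {0,2,5}
— saturated at 8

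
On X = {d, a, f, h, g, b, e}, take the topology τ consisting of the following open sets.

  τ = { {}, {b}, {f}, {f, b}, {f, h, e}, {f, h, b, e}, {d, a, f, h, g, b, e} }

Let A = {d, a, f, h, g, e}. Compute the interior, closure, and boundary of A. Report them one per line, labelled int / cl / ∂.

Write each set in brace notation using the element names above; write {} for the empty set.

int(A) = {f, h, e}
cl(A)  = {d, a, f, h, g, e}
∂A     = {d, a, g}

U open, U⊆A: {}, {f}, {f, h, e}. int(A) = ⋃ = {f, h, e}
X∖A={b}, int(X∖A)={b}, hence cl(A)={d, a, f, h, g, e}
∂A: remove int from cl → {d, a, g}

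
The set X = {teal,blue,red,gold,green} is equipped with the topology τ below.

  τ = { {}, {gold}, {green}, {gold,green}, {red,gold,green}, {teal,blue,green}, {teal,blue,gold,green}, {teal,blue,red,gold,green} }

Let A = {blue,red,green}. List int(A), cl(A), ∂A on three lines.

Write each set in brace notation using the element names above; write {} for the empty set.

open subsets of A: {}, {green}; so int(A) = {green}
closure: X∖int(X∖A) = X∖{gold} = {teal,blue,red,green}
∂A = {teal,blue,red,green} minus {green} = {teal,blue,red}

int(A) = {green}
cl(A)  = {teal,blue,red,green}
∂A     = {teal,blue,red}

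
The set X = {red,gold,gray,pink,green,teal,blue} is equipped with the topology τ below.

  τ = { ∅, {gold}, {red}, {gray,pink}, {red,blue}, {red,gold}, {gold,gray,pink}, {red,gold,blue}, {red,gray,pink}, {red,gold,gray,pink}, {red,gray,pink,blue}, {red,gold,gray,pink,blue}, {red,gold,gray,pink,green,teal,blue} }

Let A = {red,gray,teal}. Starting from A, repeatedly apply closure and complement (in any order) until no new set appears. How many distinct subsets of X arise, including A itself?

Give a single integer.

12

X∖A={gold,pink,green,blue}, int(X∖A)={gold}, hence cl(A)={red,gray,pink,green,teal,blue}
Orbit (k=closure, c=complement):
  1. A     = {red,gray,teal}
  2. kA    = {red,gray,pink,green,teal,blue}
  3. cA    = {gold,pink,green,blue}
  4. ckA   = {gold}
  5. kcA   = {gold,gray,pink,green,teal,blue}
  6. kckA  = {gold,green,teal}
  7. ckcA  = {red}
  8. ckckA = {red,gray,pink,blue}
  9. kckcA = {red,green,teal,blue}
  10. ckckcA = {gold,gray,pink}
  11. kckckcA = {gold,gray,pink,green,teal}
  12. ckckckcA = {red,blue}
(closed under both — stop)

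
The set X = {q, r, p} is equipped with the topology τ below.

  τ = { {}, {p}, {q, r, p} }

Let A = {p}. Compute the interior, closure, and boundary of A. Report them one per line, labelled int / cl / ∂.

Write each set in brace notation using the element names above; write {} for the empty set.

int(A) = {p}
cl(A)  = {q, r, p}
∂A     = {q, r}

interior: largest open inside A is {p} (from {}, {p})
cl via duality: int({q, r}) = {}, so X∖{} = {q, r, p}
cl∖int = {q, r}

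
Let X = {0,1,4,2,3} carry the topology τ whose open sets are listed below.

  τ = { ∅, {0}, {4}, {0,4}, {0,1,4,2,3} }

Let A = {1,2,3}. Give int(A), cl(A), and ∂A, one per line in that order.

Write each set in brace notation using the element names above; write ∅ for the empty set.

interior: largest open inside A is ∅ (from ∅)
cl via duality: int({0,4}) = {0,4}, so X∖{0,4} = {1,2,3}
cl∖int = {1,2,3}

int(A) = ∅
cl(A)  = {1,2,3}
∂A     = {1,2,3}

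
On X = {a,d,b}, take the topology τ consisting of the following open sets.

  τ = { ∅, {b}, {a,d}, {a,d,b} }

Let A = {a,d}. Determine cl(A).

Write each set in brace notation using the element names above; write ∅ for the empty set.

{a,d}

cl via duality: int({b}) = {b}, so X∖{b} = {a,d}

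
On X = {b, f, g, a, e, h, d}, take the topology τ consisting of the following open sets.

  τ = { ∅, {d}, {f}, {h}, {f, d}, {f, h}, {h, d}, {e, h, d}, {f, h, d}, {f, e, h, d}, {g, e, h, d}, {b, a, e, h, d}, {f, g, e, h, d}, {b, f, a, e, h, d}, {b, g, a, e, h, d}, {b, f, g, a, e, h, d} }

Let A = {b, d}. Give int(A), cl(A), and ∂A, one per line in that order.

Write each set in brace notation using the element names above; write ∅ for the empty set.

int(A) = {d}
cl(A)  = {b, g, a, e, d}
∂A     = {b, g, a, e}

interior: largest open inside A is {d} (from ∅, {d})
cl via duality: int({f, g, a, e, h}) = {f, h}, so X∖{f, h} = {b, g, a, e, d}
cl∖int = {b, g, a, e}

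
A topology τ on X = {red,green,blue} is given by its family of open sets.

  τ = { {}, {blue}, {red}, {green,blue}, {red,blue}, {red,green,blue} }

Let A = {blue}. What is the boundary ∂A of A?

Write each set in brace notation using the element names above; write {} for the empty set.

{green}

interior: largest open inside A is {blue} (from {}, {blue})
cl via duality: int({red,green}) = {red}, so X∖{red} = {green,blue}
cl∖int = {green}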